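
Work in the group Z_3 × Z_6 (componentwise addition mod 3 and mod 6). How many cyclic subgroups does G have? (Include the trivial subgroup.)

A cyclic subgroup of order d is generated by each of its φ(d) elements of order d, so the cyclic subgroups of order d number (#elements of order d)/φ(d).
Cyclic subgroups by order — order 1: 1; order 2: 1; order 3: 4; order 6: 4.
Total: 10.

10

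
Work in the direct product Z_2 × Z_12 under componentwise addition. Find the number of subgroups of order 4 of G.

|G| = 24 and 4 | 24, so subgroups of order 4 are possible by Lagrange.
The subgroups of order 4 are: {(0,0), (0,3), (0,6), (0,9)}; {(0,0), (0,6), (1,0), (1,6)}; {(0,0), (0,6), (1,3), (1,9)}.
So G has 3 subgroups of order 4.

3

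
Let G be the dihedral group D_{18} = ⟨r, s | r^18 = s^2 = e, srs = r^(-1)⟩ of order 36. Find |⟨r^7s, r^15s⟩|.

18

|⟨r^7s⟩| = 2 and |⟨r^15s⟩| = 2, so |H| is a multiple of lcm(2, 2) = 2 and divides |G| = 36.
Closing under the operation: H = {e, r^2, r^4, r^6, r^8, r^10, r^12, r^14, r^16, rs, r^3s, r^5s, r^7s, r^9s, r^11s, r^13s, r^15s, r^17s}, so |H| = 18.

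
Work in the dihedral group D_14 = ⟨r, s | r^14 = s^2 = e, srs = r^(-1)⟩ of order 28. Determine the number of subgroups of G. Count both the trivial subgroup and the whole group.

|G| = 28, so by Lagrange every subgroup order divides 28. Divisors: 1, 2, 4, 7, 14, 28.
Subgroups by order — order 1: 1; order 2: 15; order 4: 7; order 7: 1; order 14: 3; order 28: 1.
Total: 1 + 15 + 7 + 1 + 3 + 1 = 28.

28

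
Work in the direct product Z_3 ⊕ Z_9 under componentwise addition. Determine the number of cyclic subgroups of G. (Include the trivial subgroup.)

8

Group the elements of G by the cyclic subgroup they generate; each cyclic subgroup of order d accounts for φ(d) elements.
Cyclic subgroups by order — order 1: 1; order 3: 4; order 9: 3.
Total: 8.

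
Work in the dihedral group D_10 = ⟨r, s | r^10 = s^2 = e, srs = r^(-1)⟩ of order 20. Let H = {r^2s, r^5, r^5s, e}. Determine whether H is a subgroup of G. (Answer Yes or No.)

Closure fails: r^2s · r^5s = r^7 ∉ H. So H is not a subgroup.

No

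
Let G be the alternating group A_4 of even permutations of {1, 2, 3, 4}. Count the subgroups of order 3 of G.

|G| = 12 and 3 | 12, so subgroups of order 3 are possible by Lagrange.
The subgroups of order 3 are: {e, (1 2 3), (1 3 2)}; {e, (1 2 4), (1 4 2)}; {e, (1 3 4), (1 4 3)}; {e, (2 3 4), (2 4 3)}.
So G has 4 subgroups of order 3.

4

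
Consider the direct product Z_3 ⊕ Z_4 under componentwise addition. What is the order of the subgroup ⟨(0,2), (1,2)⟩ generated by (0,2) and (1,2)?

|⟨(0,2)⟩| = 2 and |⟨(1,2)⟩| = 6, so |H| is a multiple of lcm(2, 6) = 6 and divides |G| = 12.
Closing under the operation: H = {(0,0), (0,2), (1,0), (1,2), (2,0), (2,2)}, so |H| = 6.

6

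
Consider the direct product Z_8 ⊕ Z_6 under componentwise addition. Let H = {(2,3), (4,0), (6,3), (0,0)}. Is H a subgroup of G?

Yes

|H| = 4 divides |G| = 48, consistent with Lagrange.
H contains the identity, every element's inverse is in H, and H is closed under +: it is a subgroup.
In fact H = ⟨(2,3)⟩.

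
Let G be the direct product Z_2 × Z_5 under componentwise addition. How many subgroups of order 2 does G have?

1

|G| = 10 and 2 | 10, so subgroups of order 2 are possible by Lagrange.
The subgroups of order 2 are: {(0,0), (1,0)}.
So G has 1 subgroup of order 2.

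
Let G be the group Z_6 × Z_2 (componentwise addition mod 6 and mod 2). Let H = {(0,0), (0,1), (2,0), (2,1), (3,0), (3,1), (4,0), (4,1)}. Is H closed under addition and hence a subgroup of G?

No

|H| = 8 does not divide |G| = 12, so by Lagrange H is not a subgroup.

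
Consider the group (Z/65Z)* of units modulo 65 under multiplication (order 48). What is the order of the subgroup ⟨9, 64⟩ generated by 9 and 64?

12

|⟨9⟩| = 6 and |⟨64⟩| = 2, so |H| is a multiple of lcm(6, 2) = 6 and divides |G| = 48.
Closing under the operation: H = {1, 4, 9, 14, 16, 29, 36, 49, 51, 56, 61, 64}, so |H| = 12.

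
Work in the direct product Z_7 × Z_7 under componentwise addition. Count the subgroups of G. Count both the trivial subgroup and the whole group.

10

|G| = 49, so by Lagrange every subgroup order divides 49. Divisors: 1, 7, 49.
Subgroups by order — order 1: 1; order 7: 8; order 49: 1.
Total: 1 + 8 + 1 = 10.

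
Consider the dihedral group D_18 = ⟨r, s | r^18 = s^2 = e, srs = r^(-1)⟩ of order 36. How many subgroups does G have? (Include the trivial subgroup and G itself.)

45

|G| = 36, so by Lagrange every subgroup order divides 36. Divisors: 1, 2, 3, 4, 6, 9, 12, 18, 36.
Subgroups by order — order 1: 1; order 2: 19; order 3: 1; order 4: 9; order 6: 7; order 9: 1; order 12: 3; order 18: 3; order 36: 1.
Total: 1 + 19 + 1 + 9 + 7 + 1 + 3 + 3 + 1 = 45.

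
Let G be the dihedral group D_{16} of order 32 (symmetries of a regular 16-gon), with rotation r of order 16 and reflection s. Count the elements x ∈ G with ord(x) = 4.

2

The elements of order 4 are: r^4, r^12.
That's 2.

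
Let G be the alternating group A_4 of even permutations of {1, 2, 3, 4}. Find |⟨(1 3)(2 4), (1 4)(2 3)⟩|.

4

|⟨(1 3)(2 4)⟩| = 2 and |⟨(1 4)(2 3)⟩| = 2, so |H| is a multiple of lcm(2, 2) = 2 and divides |G| = 12.
Closing under the operation: H = {e, (1 2)(3 4), (1 3)(2 4), (1 4)(2 3)}, so |H| = 4.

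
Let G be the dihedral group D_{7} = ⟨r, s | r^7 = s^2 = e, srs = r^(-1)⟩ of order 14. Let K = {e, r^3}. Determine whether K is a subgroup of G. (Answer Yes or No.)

r^3 ∈ K but its inverse r^4 ∉ K, so K is not a subgroup.

No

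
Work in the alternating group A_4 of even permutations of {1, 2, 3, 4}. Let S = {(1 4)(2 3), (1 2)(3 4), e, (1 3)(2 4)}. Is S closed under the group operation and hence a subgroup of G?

|S| = 4 divides |G| = 12, consistent with Lagrange.
S contains the identity, every element's inverse is in S, and S is closed under ∘: it is a subgroup.

Yes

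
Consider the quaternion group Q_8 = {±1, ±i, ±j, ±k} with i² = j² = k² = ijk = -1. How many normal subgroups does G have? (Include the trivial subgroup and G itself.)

G has 6 subgroups. Checking conjugation-invariance by order — order 1: 1/1 normal; order 2: 1/1 normal; order 4: 3/3 normal; order 8: 1/1 normal.
Total normal subgroups: 6.

6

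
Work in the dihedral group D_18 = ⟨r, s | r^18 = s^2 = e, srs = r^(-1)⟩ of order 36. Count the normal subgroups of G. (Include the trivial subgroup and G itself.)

G has 45 subgroups. Checking conjugation-invariance by order — order 1: 1/1 normal; order 2: 1/19 normal; order 3: 1/1 normal; order 4: 0/9 normal; order 6: 1/7 normal; order 9: 1/1 normal; order 12: 0/3 normal; order 18: 3/3 normal; order 36: 1/1 normal.
Total normal subgroups: 9.

9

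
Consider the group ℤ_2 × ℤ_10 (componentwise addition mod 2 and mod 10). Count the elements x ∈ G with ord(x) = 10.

12

An element (a,b) has order lcm(ord(a), ord(b)); count pairs with lcm equal to 10.
Enumerating gives 12 such elements.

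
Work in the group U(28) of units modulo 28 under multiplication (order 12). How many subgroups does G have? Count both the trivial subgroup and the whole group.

|G| = 12, so by Lagrange every subgroup order divides 12. Divisors: 1, 2, 3, 4, 6, 12.
Subgroups by order — order 1: 1; order 2: 3; order 3: 1; order 4: 1; order 6: 3; order 12: 1.
Total: 1 + 3 + 1 + 1 + 3 + 1 = 10.

10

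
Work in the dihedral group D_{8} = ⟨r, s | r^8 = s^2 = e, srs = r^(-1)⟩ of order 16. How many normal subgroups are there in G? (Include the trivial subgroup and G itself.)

G has 19 subgroups. Checking conjugation-invariance by order — order 1: 1/1 normal; order 2: 1/9 normal; order 4: 1/5 normal; order 8: 3/3 normal; order 16: 1/1 normal.
Total normal subgroups: 7.

7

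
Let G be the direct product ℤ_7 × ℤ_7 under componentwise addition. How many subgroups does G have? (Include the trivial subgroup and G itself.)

10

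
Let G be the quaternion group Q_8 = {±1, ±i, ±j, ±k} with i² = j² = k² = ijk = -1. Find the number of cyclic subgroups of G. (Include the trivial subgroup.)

Each element a generates a cyclic subgroup ⟨a⟩; distinct elements may generate the same one (a cyclic group of order d has φ(d) generators).
Cyclic subgroups by order — order 1: 1; order 2: 1; order 4: 3.
Total: 5.

5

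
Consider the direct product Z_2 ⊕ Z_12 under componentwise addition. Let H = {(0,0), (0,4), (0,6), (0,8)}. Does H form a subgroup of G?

No

Closure fails: (0,4) + (0,6) = (0,10) ∉ H. So H is not a subgroup.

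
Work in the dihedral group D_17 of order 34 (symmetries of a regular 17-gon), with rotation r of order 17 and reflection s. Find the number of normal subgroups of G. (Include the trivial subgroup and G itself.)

G has 20 subgroups. Checking conjugation-invariance by order — order 1: 1/1 normal; order 2: 0/17 normal; order 17: 1/1 normal; order 34: 1/1 normal.
Total normal subgroups: 3.

3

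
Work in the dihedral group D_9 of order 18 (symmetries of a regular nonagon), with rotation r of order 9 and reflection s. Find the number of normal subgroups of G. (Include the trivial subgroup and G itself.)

4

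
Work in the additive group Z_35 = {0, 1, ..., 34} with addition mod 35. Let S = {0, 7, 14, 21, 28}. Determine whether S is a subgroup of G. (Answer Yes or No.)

|S| = 5 divides |G| = 35, consistent with Lagrange.
S contains the identity, every element's inverse is in S, and S is closed under +: it is a subgroup.
In fact S = ⟨21⟩.

Yes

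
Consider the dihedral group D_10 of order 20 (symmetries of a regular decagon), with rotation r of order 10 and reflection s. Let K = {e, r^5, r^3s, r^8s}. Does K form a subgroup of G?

|K| = 4 divides |G| = 20, consistent with Lagrange.
K contains the identity, every element's inverse is in K, and K is closed under ·: it is a subgroup.

Yes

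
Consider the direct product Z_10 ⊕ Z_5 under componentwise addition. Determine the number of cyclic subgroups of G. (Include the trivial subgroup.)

14

Group the elements of G by the cyclic subgroup they generate; each cyclic subgroup of order d accounts for φ(d) elements.
Cyclic subgroups by order — order 1: 1; order 2: 1; order 5: 6; order 10: 6.
Total: 14.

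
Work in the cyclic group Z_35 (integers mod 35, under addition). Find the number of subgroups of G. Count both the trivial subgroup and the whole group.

A cyclic group of order 35 has exactly one subgroup for each divisor of 35.
Divisors of 35: 1, 5, 7, 35.
So Z_35 has 4 subgroups.

4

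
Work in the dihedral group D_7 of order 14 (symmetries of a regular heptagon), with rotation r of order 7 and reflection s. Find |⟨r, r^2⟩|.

|⟨r⟩| = 7 and |⟨r^2⟩| = 7, so |H| is a multiple of lcm(7, 7) = 7 and divides |G| = 14.
Closing under the operation: H = {e, r, r^2, r^3, r^4, r^5, r^6}, so |H| = 7.

7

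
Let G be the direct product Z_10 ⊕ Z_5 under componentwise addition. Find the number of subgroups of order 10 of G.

6

|G| = 50 and 10 | 50, so subgroups of order 10 are possible by Lagrange.
The subgroups of order 10 are: {(0,0), (0,1), (0,2), (0,3), (0,4), (5,0), (5,1), (5,2), (5,3), (5,4)}; {(0,0), (1,0), (2,0), (3,0), (4,0), (5,0), (6,0), (7,0), (8,0), (9,0)}; {(0,0), (1,1), (2,2), (3,3), (4,4), (5,0), (6,1), (7,2), (8,3), (9,4)}; {(0,0), (1,2), (2,4), (3,1), (4,3), (5,0), (6,2), (7,4), (8,1), (9,3)}; … (6 in all).
So G has 6 subgroups of order 10.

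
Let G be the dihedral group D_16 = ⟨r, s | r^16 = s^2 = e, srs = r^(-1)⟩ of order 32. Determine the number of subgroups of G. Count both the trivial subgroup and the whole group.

36

|G| = 32, so by Lagrange every subgroup order divides 32. Divisors: 1, 2, 4, 8, 16, 32.
Subgroups by order — order 1: 1; order 2: 17; order 4: 9; order 8: 5; order 16: 3; order 32: 1.
Total: 1 + 17 + 9 + 5 + 3 + 1 = 36.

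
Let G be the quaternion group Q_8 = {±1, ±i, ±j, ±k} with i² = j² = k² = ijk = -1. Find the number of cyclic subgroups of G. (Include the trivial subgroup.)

Group the elements of G by the cyclic subgroup they generate; each cyclic subgroup of order d accounts for φ(d) elements.
Cyclic subgroups by order — order 1: 1; order 2: 1; order 4: 3.
Total: 5.

5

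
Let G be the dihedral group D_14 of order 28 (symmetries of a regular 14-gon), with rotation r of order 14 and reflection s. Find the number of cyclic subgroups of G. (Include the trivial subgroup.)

18

A cyclic subgroup of order d is generated by each of its φ(d) elements of order d, so the cyclic subgroups of order d number (#elements of order d)/φ(d).
Cyclic subgroups by order — order 1: 1; order 2: 15; order 7: 1; order 14: 1.
Total: 18.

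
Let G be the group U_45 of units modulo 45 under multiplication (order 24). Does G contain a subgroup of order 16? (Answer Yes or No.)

No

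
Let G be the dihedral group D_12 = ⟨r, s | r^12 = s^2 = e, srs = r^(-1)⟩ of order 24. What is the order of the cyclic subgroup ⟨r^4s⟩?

Computing powers of r^4s: the smallest k with (r^4s)^k = e is k = 2.

2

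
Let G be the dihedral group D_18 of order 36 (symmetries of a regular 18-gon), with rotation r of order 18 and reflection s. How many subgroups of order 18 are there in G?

3

|G| = 36 and 18 | 36, so subgroups of order 18 are possible by Lagrange.
The subgroups of order 18 are: {e, r, r^2, r^3, r^4, r^5, r^6, r^7, r^8, r^9, r^10, r^11, r^12, r^13, r^14, r^15, r^16, r^17}; {e, r^2, r^4, r^6, r^8, r^10, r^12, r^14, r^16, s, r^2s, r^4s, r^6s, r^8s, r^10s, r^12s, r^14s, r^16s}; {e, r^2, r^4, r^6, r^8, r^10, r^12, r^14, r^16, rs, r^3s, r^5s, r^7s, r^9s, r^11s, r^13s, r^15s, r^17s}.
So G has 3 subgroups of order 18.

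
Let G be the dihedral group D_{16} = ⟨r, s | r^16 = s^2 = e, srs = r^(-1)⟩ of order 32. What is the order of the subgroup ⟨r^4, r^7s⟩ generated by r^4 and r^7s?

|⟨r^4⟩| = 4 and |⟨r^7s⟩| = 2, so |H| is a multiple of lcm(4, 2) = 4 and divides |G| = 32.
Closing under the operation: H = {e, r^4, r^8, r^12, r^3s, r^7s, r^11s, r^15s}, so |H| = 8.

8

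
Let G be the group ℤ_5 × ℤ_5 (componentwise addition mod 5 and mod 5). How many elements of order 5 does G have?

24

An element (a,b) has order lcm(ord(a), ord(b)); count pairs with lcm equal to 5.
Enumerating gives 24 such elements.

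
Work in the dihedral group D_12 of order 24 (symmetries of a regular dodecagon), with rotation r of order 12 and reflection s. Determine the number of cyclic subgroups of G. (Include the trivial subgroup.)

18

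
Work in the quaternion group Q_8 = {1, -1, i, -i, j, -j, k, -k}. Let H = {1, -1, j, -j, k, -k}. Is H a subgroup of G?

|H| = 6 does not divide |G| = 8, so by Lagrange H is not a subgroup.

No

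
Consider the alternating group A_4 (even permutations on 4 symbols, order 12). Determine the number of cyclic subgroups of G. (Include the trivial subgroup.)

8

A cyclic subgroup of order d is generated by each of its φ(d) elements of order d, so the cyclic subgroups of order d number (#elements of order d)/φ(d).
Cyclic subgroups by order — order 1: 1; order 2: 3; order 3: 4.
Total: 8.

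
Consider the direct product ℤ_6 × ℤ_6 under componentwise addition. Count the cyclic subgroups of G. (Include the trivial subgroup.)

20

Group the elements of G by the cyclic subgroup they generate; each cyclic subgroup of order d accounts for φ(d) elements.
Cyclic subgroups by order — order 1: 1; order 2: 3; order 3: 4; order 6: 12.
Total: 20.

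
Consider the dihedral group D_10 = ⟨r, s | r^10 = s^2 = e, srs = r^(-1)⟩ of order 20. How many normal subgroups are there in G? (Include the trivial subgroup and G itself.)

7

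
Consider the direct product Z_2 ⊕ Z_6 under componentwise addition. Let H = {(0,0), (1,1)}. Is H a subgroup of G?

No

(1,1) ∈ H but its inverse (1,5) ∉ H, so H is not a subgroup.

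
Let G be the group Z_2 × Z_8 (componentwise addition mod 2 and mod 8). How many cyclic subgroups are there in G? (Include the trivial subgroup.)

8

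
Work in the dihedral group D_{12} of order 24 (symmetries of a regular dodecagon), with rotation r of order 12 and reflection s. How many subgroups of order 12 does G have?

|G| = 24 and 12 | 24, so subgroups of order 12 are possible by Lagrange.
The subgroups of order 12 are: {e, r, r^2, r^3, r^4, r^5, r^6, r^7, r^8, r^9, r^10, r^11}; {e, r^2, r^4, r^6, r^8, r^10, s, r^2s, r^4s, r^6s, r^8s, r^10s}; {e, r^2, r^4, r^6, r^8, r^10, rs, r^3s, r^5s, r^7s, r^9s, r^11s}.
So G has 3 subgroups of order 12.

3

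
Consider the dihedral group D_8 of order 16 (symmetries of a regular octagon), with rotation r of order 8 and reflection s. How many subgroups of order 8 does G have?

3

|G| = 16 and 8 | 16, so subgroups of order 8 are possible by Lagrange.
The subgroups of order 8 are: {e, r, r^2, r^3, r^4, r^5, r^6, r^7}; {e, r^2, r^4, r^6, s, r^2s, r^4s, r^6s}; {e, r^2, r^4, r^6, rs, r^3s, r^5s, r^7s}.
So G has 3 subgroups of order 8.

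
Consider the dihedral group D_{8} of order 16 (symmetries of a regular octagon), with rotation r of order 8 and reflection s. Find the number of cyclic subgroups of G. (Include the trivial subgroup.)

12

Each element a generates a cyclic subgroup ⟨a⟩; distinct elements may generate the same one (a cyclic group of order d has φ(d) generators).
Cyclic subgroups by order — order 1: 1; order 2: 9; order 4: 1; order 8: 1.
Total: 12.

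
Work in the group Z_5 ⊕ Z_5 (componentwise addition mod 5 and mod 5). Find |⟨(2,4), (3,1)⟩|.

5

|⟨(2,4)⟩| = 5 and |⟨(3,1)⟩| = 5, so |H| is a multiple of lcm(5, 5) = 5 and divides |G| = 25.
Closing under the operation: H = {(0,0), (1,2), (2,4), (3,1), (4,3)}, so |H| = 5.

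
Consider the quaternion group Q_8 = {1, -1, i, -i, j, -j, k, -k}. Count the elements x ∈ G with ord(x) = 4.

The elements of order 4 are: i, -i, j, -j, k, -k.
That's 6.

6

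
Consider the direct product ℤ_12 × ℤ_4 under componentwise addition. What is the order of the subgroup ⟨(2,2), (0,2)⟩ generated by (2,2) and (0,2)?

|⟨(2,2)⟩| = 6 and |⟨(0,2)⟩| = 2, so |H| is a multiple of lcm(6, 2) = 6 and divides |G| = 48.
Closing under the operation: H = {(0,0), (0,2), (2,0), (2,2), (4,0), (4,2), (6,0), (6,2), (8,0), (8,2), (10,0), (10,2)}, so |H| = 12.

12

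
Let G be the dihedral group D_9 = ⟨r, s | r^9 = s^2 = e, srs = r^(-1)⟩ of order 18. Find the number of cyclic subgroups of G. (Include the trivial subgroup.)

A cyclic subgroup of order d is generated by each of its φ(d) elements of order d, so the cyclic subgroups of order d number (#elements of order d)/φ(d).
Cyclic subgroups by order — order 1: 1; order 2: 9; order 3: 1; order 9: 1.
Total: 12.

12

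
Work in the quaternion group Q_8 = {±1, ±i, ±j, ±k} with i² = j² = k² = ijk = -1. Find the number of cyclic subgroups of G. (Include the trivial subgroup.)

5

A cyclic subgroup of order d is generated by each of its φ(d) elements of order d, so the cyclic subgroups of order d number (#elements of order d)/φ(d).
Cyclic subgroups by order — order 1: 1; order 2: 1; order 4: 3.
Total: 5.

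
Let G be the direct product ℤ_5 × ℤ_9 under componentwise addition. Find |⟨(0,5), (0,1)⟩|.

9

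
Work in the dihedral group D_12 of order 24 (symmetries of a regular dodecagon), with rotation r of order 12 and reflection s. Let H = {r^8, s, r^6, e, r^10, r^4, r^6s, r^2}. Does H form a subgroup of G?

No

Closure fails: s · r^4 = r^8s ∉ H. So H is not a subgroup.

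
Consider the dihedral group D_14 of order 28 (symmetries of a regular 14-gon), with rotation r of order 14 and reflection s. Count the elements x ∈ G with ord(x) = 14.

6

The elements of order 14 are: r, r^3, r^5, r^9, r^11, r^13.
That's 6.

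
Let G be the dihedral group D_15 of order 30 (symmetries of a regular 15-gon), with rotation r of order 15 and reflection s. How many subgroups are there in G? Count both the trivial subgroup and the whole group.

|G| = 30, so by Lagrange every subgroup order divides 30. Divisors: 1, 2, 3, 5, 6, 10, 15, 30.
Subgroups by order — order 1: 1; order 2: 15; order 3: 1; order 5: 1; order 6: 5; order 10: 3; order 15: 1; order 30: 1.
Total: 1 + 15 + 1 + 1 + 5 + 3 + 1 + 1 = 28.

28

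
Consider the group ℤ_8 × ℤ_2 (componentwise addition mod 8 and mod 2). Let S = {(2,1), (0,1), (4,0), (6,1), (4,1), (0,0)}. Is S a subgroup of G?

No

|S| = 6 does not divide |G| = 16, so by Lagrange S is not a subgroup.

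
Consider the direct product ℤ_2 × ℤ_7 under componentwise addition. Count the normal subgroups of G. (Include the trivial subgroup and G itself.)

G is abelian, so every subgroup is normal.
G has 4 subgroups in total, hence 4 normal subgroups.

4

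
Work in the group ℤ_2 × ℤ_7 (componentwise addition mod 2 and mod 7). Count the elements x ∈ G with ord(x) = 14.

6

An element (a,b) has order lcm(ord(a), ord(b)); count pairs with lcm equal to 14.
Enumerating gives 6 such elements.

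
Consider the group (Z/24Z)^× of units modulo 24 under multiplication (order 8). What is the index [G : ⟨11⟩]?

4

|⟨11⟩| = 2 and |G| = 8.
By Lagrange, [G : H] = |G|/|H| = 8/2 = 4.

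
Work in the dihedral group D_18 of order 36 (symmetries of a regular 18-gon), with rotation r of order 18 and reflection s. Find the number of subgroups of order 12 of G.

|G| = 36 and 12 | 36, so subgroups of order 12 are possible by Lagrange.
The subgroups of order 12 are: {e, r^3, r^6, r^9, r^12, r^15, rs, r^4s, r^7s, r^10s, r^13s, r^16s}; {e, r^3, r^6, r^9, r^12, r^15, r^2s, r^5s, r^8s, r^11s, r^14s, r^17s}; {e, r^3, r^6, r^9, r^12, r^15, s, r^3s, r^6s, r^9s, r^12s, r^15s}.
So G has 3 subgroups of order 12.

3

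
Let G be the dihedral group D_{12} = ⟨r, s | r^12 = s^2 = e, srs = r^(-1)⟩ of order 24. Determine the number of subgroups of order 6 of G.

5

|G| = 24 and 6 | 24, so subgroups of order 6 are possible by Lagrange.
The subgroups of order 6 are: {e, r^2, r^4, r^6, r^8, r^10}; {e, r^4, r^8, r^2s, r^6s, r^10s}; {e, r^4, r^8, r^3s, r^7s, r^11s}; {e, r^4, r^8, s, r^4s, r^8s}; … (5 in all).
So G has 5 subgroups of order 6.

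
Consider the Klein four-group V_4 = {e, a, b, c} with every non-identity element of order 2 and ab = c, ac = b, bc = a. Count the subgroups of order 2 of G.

3

|G| = 4 and 2 | 4, so subgroups of order 2 are possible by Lagrange.
The subgroups of order 2 are: {e, a}; {e, b}; {e, c}.
So G has 3 subgroups of order 2.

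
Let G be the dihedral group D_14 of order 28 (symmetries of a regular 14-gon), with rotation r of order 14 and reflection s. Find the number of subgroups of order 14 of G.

|G| = 28 and 14 | 28, so subgroups of order 14 are possible by Lagrange.
The subgroups of order 14 are: {e, r, r^2, r^3, r^4, r^5, r^6, r^7, r^8, r^9, r^10, r^11, r^12, r^13}; {e, r^2, r^4, r^6, r^8, r^10, r^12, s, r^2s, r^4s, r^6s, r^8s, r^10s, r^12s}; {e, r^2, r^4, r^6, r^8, r^10, r^12, rs, r^3s, r^5s, r^7s, r^9s, r^11s, r^13s}.
So G has 3 subgroups of order 14.

3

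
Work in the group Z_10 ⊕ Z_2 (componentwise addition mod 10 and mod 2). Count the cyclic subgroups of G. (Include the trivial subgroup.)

Each element a generates a cyclic subgroup ⟨a⟩; distinct elements may generate the same one (a cyclic group of order d has φ(d) generators).
Cyclic subgroups by order — order 1: 1; order 2: 3; order 5: 1; order 10: 3.
Total: 8.

8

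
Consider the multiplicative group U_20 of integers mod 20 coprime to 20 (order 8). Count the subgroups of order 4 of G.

|G| = 8 and 4 | 8, so subgroups of order 4 are possible by Lagrange.
The subgroups of order 4 are: {1, 9, 11, 19}; {1, 9, 13, 17}; {1, 3, 7, 9}.
So G has 3 subgroups of order 4.

3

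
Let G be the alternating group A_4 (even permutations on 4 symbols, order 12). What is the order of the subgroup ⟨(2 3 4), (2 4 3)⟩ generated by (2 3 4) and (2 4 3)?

3

|⟨(2 3 4)⟩| = 3 and |⟨(2 4 3)⟩| = 3, so |H| is a multiple of lcm(3, 3) = 3 and divides |G| = 12.
Closing under the operation: H = {e, (2 3 4), (2 4 3)}, so |H| = 3.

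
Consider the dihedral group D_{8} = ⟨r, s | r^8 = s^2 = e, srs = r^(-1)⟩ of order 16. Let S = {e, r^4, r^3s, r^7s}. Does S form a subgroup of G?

|S| = 4 divides |G| = 16, consistent with Lagrange.
S contains the identity, every element's inverse is in S, and S is closed under ·: it is a subgroup.

Yes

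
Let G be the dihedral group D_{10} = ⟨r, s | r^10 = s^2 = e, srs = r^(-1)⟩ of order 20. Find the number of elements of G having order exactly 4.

No element of G has order 4 (even though 4 | 20).

0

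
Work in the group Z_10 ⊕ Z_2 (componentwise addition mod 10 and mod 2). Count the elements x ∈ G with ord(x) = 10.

12

An element (a,b) has order lcm(ord(a), ord(b)); count pairs with lcm equal to 10.
Enumerating gives 12 such elements.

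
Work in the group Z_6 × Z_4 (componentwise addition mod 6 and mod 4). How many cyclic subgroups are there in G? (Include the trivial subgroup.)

Each element a generates a cyclic subgroup ⟨a⟩; distinct elements may generate the same one (a cyclic group of order d has φ(d) generators).
Cyclic subgroups by order — order 1: 1; order 2: 3; order 3: 1; order 4: 2; order 6: 3; order 12: 2.
Total: 12.

12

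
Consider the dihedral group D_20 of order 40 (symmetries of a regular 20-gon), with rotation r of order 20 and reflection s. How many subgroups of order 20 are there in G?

|G| = 40 and 20 | 40, so subgroups of order 20 are possible by Lagrange.
The subgroups of order 20 are: {e, r, r^2, r^3, r^4, r^5, r^6, r^7, r^8, r^9, r^10, r^11, r^12, r^13, r^14, r^15, r^16, r^17, r^18, r^19}; {e, r^2, r^4, r^6, r^8, r^10, r^12, r^14, r^16, r^18, s, r^2s, r^4s, r^6s, r^8s, r^10s, r^12s, r^14s, r^16s, r^18s}; {e, r^2, r^4, r^6, r^8, r^10, r^12, r^14, r^16, r^18, rs, r^3s, r^5s, r^7s, r^9s, r^11s, r^13s, r^15s, r^17s, r^19s}.
So G has 3 subgroups of order 20.

3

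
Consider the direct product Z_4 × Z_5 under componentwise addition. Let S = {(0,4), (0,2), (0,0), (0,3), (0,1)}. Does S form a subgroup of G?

|S| = 5 divides |G| = 20, consistent with Lagrange.
S contains the identity, every element's inverse is in S, and S is closed under +: it is a subgroup.
In fact S = ⟨(0,1)⟩.

Yes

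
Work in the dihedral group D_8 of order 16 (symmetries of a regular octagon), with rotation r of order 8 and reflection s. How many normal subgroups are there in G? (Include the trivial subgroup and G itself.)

7

G has 19 subgroups. Checking conjugation-invariance by order — order 1: 1/1 normal; order 2: 1/9 normal; order 4: 1/5 normal; order 8: 3/3 normal; order 16: 1/1 normal.
Total normal subgroups: 7.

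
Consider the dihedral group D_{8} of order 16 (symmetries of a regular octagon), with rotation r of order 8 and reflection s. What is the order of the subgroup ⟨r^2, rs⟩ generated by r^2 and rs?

8

|⟨r^2⟩| = 4 and |⟨rs⟩| = 2, so |H| is a multiple of lcm(4, 2) = 4 and divides |G| = 16.
Closing under the operation: H = {e, r^2, r^4, r^6, rs, r^3s, r^5s, r^7s}, so |H| = 8.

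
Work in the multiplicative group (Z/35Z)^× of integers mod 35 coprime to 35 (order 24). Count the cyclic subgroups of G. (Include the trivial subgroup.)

12

Group the elements of G by the cyclic subgroup they generate; each cyclic subgroup of order d accounts for φ(d) elements.
Cyclic subgroups by order — order 1: 1; order 2: 3; order 3: 1; order 4: 2; order 6: 3; order 12: 2.
Total: 12.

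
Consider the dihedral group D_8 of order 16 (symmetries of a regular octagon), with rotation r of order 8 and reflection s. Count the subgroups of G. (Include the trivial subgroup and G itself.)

|G| = 16, so by Lagrange every subgroup order divides 16. Divisors: 1, 2, 4, 8, 16.
Subgroups by order — order 1: 1; order 2: 9; order 4: 5; order 8: 3; order 16: 1.
Total: 1 + 9 + 5 + 3 + 1 = 19.

19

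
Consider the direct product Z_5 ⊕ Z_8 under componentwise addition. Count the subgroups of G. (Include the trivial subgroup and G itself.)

|G| = 40, so by Lagrange every subgroup order divides 40. Divisors: 1, 2, 4, 5, 8, 10, 20, 40.
Subgroups by order — order 1: 1; order 2: 1; order 4: 1; order 5: 1; order 8: 1; order 10: 1; order 20: 1; order 40: 1.
Total: 1 + 1 + 1 + 1 + 1 + 1 + 1 + 1 = 8.

8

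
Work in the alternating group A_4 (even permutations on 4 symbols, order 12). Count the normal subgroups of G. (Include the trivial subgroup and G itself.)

3

G has 10 subgroups. Checking conjugation-invariance by order — order 1: 1/1 normal; order 2: 0/3 normal; order 3: 0/4 normal; order 4: 1/1 normal; order 12: 1/1 normal.
Total normal subgroups: 3.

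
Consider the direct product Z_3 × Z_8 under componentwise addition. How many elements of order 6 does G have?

2

An element (a,b) has order lcm(ord(a), ord(b)); count pairs with lcm equal to 6.
Enumerating gives 2 such elements.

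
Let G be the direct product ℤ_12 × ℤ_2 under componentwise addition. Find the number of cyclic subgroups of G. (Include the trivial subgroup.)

12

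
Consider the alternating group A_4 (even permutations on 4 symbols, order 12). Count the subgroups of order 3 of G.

|G| = 12 and 3 | 12, so subgroups of order 3 are possible by Lagrange.
The subgroups of order 3 are: {e, (1 2 3), (1 3 2)}; {e, (1 2 4), (1 4 2)}; {e, (1 3 4), (1 4 3)}; {e, (2 3 4), (2 4 3)}.
So G has 4 subgroups of order 3.

4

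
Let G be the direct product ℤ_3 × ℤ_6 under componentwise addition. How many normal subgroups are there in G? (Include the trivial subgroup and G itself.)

12

G is abelian, so every subgroup is normal.
G has 12 subgroups in total, hence 12 normal subgroups.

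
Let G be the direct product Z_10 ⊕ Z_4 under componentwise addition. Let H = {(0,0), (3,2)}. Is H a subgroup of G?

No

(3,2) ∈ H but its inverse (7,2) ∉ H, so H is not a subgroup.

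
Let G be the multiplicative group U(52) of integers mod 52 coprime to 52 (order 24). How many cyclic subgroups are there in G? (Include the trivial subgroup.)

12

Group the elements of G by the cyclic subgroup they generate; each cyclic subgroup of order d accounts for φ(d) elements.
Cyclic subgroups by order — order 1: 1; order 2: 3; order 3: 1; order 4: 2; order 6: 3; order 12: 2.
Total: 12.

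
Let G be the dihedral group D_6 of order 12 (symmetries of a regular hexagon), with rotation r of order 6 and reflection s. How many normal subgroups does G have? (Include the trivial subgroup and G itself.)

7

G has 16 subgroups. Checking conjugation-invariance by order — order 1: 1/1 normal; order 2: 1/7 normal; order 3: 1/1 normal; order 4: 0/3 normal; order 6: 3/3 normal; order 12: 1/1 normal.
Total normal subgroups: 7.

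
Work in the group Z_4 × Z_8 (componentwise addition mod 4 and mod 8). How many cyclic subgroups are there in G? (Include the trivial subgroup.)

Group the elements of G by the cyclic subgroup they generate; each cyclic subgroup of order d accounts for φ(d) elements.
Cyclic subgroups by order — order 1: 1; order 2: 3; order 4: 6; order 8: 4.
Total: 14.

14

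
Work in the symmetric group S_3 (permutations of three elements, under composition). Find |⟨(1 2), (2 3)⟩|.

|⟨(1 2)⟩| = 2 and |⟨(2 3)⟩| = 2, so |H| is a multiple of lcm(2, 2) = 2 and divides |G| = 6.
Closing {(1 2), (2 3)} under the group operation gives all of G, so |H| = 6.

6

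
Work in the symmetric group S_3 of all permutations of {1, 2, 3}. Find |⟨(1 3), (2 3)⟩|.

|⟨(1 3)⟩| = 2 and |⟨(2 3)⟩| = 2, so |H| is a multiple of lcm(2, 2) = 2 and divides |G| = 6.
Closing {(1 3), (2 3)} under the group operation gives all of G, so |H| = 6.

6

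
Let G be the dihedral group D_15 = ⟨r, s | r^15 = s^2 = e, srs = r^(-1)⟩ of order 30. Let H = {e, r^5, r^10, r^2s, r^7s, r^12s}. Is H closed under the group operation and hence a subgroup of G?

|H| = 6 divides |G| = 30, consistent with Lagrange.
H contains the identity, every element's inverse is in H, and H is closed under ·: it is a subgroup.

Yes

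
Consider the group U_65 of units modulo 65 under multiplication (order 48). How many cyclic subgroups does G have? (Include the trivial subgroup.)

A cyclic subgroup of order d is generated by each of its φ(d) elements of order d, so the cyclic subgroups of order d number (#elements of order d)/φ(d).
Cyclic subgroups by order — order 1: 1; order 2: 3; order 3: 1; order 4: 6; order 6: 3; order 12: 6.
Total: 20.

20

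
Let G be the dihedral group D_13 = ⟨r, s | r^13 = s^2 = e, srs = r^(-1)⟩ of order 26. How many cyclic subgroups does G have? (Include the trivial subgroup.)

Each element a generates a cyclic subgroup ⟨a⟩; distinct elements may generate the same one (a cyclic group of order d has φ(d) generators).
Cyclic subgroups by order — order 1: 1; order 2: 13; order 13: 1.
Total: 15.

15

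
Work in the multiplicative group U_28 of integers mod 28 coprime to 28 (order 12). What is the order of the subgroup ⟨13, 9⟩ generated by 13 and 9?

|⟨13⟩| = 2 and |⟨9⟩| = 3, so |H| is a multiple of lcm(2, 3) = 6 and divides |G| = 12.
Closing under the operation: H = {1, 5, 9, 13, 17, 25}, so |H| = 6.

6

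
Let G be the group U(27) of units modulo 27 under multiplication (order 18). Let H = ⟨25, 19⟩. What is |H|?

9

|⟨25⟩| = 9 and |⟨19⟩| = 3, so |H| is a multiple of lcm(9, 3) = 9 and divides |G| = 18.
Closing under the operation: H = {1, 4, 7, 10, 13, 16, 19, 22, 25}, so |H| = 9.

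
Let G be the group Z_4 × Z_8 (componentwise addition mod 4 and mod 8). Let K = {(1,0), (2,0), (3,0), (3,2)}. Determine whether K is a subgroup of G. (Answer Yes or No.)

The identity (0,0) ∉ K, so K is not a subgroup.

No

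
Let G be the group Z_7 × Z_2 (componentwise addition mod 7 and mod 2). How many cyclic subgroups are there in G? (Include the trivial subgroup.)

A cyclic subgroup of order d is generated by each of its φ(d) elements of order d, so the cyclic subgroups of order d number (#elements of order d)/φ(d).
Cyclic subgroups by order — order 1: 1; order 2: 1; order 7: 1; order 14: 1.
Total: 4.

4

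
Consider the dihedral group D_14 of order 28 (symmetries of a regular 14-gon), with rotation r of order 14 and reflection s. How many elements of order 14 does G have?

6

The elements of order 14 are: r, r^3, r^5, r^9, r^11, r^13.
That's 6.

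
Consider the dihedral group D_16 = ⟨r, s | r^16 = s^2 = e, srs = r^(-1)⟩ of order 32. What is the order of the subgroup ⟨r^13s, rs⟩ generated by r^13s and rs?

8

|⟨r^13s⟩| = 2 and |⟨rs⟩| = 2, so |H| is a multiple of lcm(2, 2) = 2 and divides |G| = 32.
Closing under the operation: H = {e, r^4, r^8, r^12, rs, r^5s, r^9s, r^13s}, so |H| = 8.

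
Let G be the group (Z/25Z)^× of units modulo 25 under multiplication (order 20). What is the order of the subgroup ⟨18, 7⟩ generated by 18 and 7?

|⟨18⟩| = 4 and |⟨7⟩| = 4, so |H| is a multiple of lcm(4, 4) = 4 and divides |G| = 20.
Closing under the operation: H = {1, 7, 18, 24}, so |H| = 4.

4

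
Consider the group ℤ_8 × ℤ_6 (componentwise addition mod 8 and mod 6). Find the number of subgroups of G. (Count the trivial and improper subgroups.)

|G| = 48, so by Lagrange every subgroup order divides 48. Divisors: 1, 2, 3, 4, 6, 8, 12, 16, 24, 48.
Subgroups by order — order 1: 1; order 2: 3; order 3: 1; order 4: 3; order 6: 3; order 8: 3; order 12: 3; order 16: 1; order 24: 3; order 48: 1.
Total: 1 + 3 + 1 + 3 + 3 + 3 + 3 + 1 + 3 + 1 = 22.

22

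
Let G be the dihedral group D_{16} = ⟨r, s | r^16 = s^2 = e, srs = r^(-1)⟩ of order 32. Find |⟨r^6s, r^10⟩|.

16

|⟨r^6s⟩| = 2 and |⟨r^10⟩| = 8, so |H| is a multiple of lcm(2, 8) = 8 and divides |G| = 32.
Closing under the operation: H = {e, r^2, r^4, r^6, r^8, r^10, r^12, r^14, s, r^2s, r^4s, r^6s, r^8s, r^10s, r^12s, r^14s}, so |H| = 16.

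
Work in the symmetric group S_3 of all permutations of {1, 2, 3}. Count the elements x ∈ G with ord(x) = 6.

0

No element of G has order 6 (even though 6 | 6).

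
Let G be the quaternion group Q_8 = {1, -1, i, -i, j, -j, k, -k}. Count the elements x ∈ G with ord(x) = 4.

6

The elements of order 4 are: i, -i, j, -j, k, -k.
That's 6.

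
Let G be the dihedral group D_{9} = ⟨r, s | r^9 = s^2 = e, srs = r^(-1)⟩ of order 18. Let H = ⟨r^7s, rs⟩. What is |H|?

6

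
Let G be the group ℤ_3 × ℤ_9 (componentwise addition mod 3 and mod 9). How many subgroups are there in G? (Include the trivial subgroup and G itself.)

|G| = 27, so by Lagrange every subgroup order divides 27. Divisors: 1, 3, 9, 27.
Subgroups by order — order 1: 1; order 3: 4; order 9: 4; order 27: 1.
Total: 1 + 4 + 4 + 1 = 10.

10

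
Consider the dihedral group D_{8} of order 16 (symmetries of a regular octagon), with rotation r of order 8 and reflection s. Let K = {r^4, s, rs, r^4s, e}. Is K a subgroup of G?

No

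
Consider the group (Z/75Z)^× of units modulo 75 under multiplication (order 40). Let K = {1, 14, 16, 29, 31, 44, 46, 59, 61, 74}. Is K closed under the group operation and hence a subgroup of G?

|K| = 10 divides |G| = 40, consistent with Lagrange.
K contains the identity, every element's inverse is in K, and K is closed under ·: it is a subgroup.
In fact K = ⟨44⟩.

Yes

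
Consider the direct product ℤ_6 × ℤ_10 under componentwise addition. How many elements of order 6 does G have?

6

An element (a,b) has order lcm(ord(a), ord(b)); count pairs with lcm equal to 6.
Enumerating gives 6 such elements.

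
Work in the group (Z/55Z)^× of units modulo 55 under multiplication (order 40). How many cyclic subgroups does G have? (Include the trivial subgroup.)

A cyclic subgroup of order d is generated by each of its φ(d) elements of order d, so the cyclic subgroups of order d number (#elements of order d)/φ(d).
Cyclic subgroups by order — order 1: 1; order 2: 3; order 4: 2; order 5: 1; order 10: 3; order 20: 2.
Total: 12.

12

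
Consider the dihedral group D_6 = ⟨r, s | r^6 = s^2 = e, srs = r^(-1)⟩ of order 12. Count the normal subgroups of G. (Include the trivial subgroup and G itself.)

G has 16 subgroups. Checking conjugation-invariance by order — order 1: 1/1 normal; order 2: 1/7 normal; order 3: 1/1 normal; order 4: 0/3 normal; order 6: 3/3 normal; order 12: 1/1 normal.
Total normal subgroups: 7.

7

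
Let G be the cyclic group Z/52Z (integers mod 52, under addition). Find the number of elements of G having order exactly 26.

In a cyclic group of order 52, the number of elements of order d (for d | 52) is φ(d).
φ(26) = 12.

12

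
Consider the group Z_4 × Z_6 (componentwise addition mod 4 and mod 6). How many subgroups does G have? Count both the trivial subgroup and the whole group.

|G| = 24, so by Lagrange every subgroup order divides 24. Divisors: 1, 2, 3, 4, 6, 8, 12, 24.
Subgroups by order — order 1: 1; order 2: 3; order 3: 1; order 4: 3; order 6: 3; order 8: 1; order 12: 3; order 24: 1.
Total: 1 + 3 + 1 + 3 + 3 + 1 + 3 + 1 = 16.

16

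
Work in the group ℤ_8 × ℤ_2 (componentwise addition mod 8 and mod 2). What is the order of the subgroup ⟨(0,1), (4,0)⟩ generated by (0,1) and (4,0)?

4

|⟨(0,1)⟩| = 2 and |⟨(4,0)⟩| = 2, so |H| is a multiple of lcm(2, 2) = 2 and divides |G| = 16.
Closing under the operation: H = {(0,0), (0,1), (4,0), (4,1)}, so |H| = 4.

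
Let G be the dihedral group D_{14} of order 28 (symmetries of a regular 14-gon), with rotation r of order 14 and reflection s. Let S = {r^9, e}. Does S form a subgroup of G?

No

r^9 ∈ S but its inverse r^5 ∉ S, so S is not a subgroup.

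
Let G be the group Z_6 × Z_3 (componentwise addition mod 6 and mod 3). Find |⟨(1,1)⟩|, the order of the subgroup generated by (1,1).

6

The order of (1,1) in Z_6 × Z_3 is lcm(ord(1) in Z_6, ord(1) in Z_3).
ord(1) = 6 and ord(1) = 3, so |⟨(1,1)⟩| = lcm(6, 3) = 6.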